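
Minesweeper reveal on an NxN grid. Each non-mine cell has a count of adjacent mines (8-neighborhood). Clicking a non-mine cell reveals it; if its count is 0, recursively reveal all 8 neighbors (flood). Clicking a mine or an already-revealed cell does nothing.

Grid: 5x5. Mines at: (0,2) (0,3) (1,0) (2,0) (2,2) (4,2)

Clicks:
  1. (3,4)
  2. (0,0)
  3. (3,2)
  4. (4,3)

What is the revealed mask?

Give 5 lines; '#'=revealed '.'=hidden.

Answer: #....
...##
...##
..###
...##

Derivation:
Click 1 (3,4) count=0: revealed 8 new [(1,3) (1,4) (2,3) (2,4) (3,3) (3,4) (4,3) (4,4)] -> total=8
Click 2 (0,0) count=1: revealed 1 new [(0,0)] -> total=9
Click 3 (3,2) count=2: revealed 1 new [(3,2)] -> total=10
Click 4 (4,3) count=1: revealed 0 new [(none)] -> total=10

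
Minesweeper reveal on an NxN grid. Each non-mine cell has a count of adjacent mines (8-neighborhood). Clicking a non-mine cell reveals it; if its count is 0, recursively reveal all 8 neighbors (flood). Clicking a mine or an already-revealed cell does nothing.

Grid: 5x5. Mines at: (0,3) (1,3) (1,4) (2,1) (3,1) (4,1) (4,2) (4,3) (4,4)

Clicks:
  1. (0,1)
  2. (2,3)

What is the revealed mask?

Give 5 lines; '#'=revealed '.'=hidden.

Answer: ###..
###..
...#.
.....
.....

Derivation:
Click 1 (0,1) count=0: revealed 6 new [(0,0) (0,1) (0,2) (1,0) (1,1) (1,2)] -> total=6
Click 2 (2,3) count=2: revealed 1 new [(2,3)] -> total=7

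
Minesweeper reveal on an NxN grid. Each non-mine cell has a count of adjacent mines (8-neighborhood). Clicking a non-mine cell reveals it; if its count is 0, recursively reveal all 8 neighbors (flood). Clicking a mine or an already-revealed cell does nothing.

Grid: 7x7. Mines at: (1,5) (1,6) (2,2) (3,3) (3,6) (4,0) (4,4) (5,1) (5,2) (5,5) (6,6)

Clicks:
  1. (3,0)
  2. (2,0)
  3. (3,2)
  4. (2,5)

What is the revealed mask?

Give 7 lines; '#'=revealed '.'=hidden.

Click 1 (3,0) count=1: revealed 1 new [(3,0)] -> total=1
Click 2 (2,0) count=0: revealed 13 new [(0,0) (0,1) (0,2) (0,3) (0,4) (1,0) (1,1) (1,2) (1,3) (1,4) (2,0) (2,1) (3,1)] -> total=14
Click 3 (3,2) count=2: revealed 1 new [(3,2)] -> total=15
Click 4 (2,5) count=3: revealed 1 new [(2,5)] -> total=16

Answer: #####..
#####..
##...#.
###....
.......
.......
.......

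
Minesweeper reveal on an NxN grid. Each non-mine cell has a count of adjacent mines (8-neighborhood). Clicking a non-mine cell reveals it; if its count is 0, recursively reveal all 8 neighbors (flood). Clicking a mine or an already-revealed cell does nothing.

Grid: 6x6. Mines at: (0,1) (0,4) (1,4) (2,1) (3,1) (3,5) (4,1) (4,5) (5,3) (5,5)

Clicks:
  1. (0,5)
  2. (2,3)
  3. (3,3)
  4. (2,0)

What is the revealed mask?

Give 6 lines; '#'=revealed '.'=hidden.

Answer: .....#
......
#.###.
..###.
..###.
......

Derivation:
Click 1 (0,5) count=2: revealed 1 new [(0,5)] -> total=1
Click 2 (2,3) count=1: revealed 1 new [(2,3)] -> total=2
Click 3 (3,3) count=0: revealed 8 new [(2,2) (2,4) (3,2) (3,3) (3,4) (4,2) (4,3) (4,4)] -> total=10
Click 4 (2,0) count=2: revealed 1 new [(2,0)] -> total=11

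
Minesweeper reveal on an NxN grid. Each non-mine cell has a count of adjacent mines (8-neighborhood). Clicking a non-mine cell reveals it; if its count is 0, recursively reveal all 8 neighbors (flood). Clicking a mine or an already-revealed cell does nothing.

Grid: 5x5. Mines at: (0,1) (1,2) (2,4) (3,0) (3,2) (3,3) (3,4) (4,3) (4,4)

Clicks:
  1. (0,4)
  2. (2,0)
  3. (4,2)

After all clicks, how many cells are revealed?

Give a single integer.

Click 1 (0,4) count=0: revealed 4 new [(0,3) (0,4) (1,3) (1,4)] -> total=4
Click 2 (2,0) count=1: revealed 1 new [(2,0)] -> total=5
Click 3 (4,2) count=3: revealed 1 new [(4,2)] -> total=6

Answer: 6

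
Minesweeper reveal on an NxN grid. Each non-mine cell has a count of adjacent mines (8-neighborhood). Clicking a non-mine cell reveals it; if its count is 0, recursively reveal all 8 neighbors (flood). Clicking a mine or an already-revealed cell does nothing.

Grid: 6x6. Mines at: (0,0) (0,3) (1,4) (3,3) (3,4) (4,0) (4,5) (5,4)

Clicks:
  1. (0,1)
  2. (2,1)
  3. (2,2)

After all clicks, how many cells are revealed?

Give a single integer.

Click 1 (0,1) count=1: revealed 1 new [(0,1)] -> total=1
Click 2 (2,1) count=0: revealed 9 new [(1,0) (1,1) (1,2) (2,0) (2,1) (2,2) (3,0) (3,1) (3,2)] -> total=10
Click 3 (2,2) count=1: revealed 0 new [(none)] -> total=10

Answer: 10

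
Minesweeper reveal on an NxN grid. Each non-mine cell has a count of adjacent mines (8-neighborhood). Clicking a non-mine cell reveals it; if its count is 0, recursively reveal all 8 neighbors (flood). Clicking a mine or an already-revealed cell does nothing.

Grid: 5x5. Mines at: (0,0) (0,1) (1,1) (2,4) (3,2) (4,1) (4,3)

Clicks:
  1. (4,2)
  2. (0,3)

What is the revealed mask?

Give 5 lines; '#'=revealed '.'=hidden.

Answer: ..###
..###
.....
.....
..#..

Derivation:
Click 1 (4,2) count=3: revealed 1 new [(4,2)] -> total=1
Click 2 (0,3) count=0: revealed 6 new [(0,2) (0,3) (0,4) (1,2) (1,3) (1,4)] -> total=7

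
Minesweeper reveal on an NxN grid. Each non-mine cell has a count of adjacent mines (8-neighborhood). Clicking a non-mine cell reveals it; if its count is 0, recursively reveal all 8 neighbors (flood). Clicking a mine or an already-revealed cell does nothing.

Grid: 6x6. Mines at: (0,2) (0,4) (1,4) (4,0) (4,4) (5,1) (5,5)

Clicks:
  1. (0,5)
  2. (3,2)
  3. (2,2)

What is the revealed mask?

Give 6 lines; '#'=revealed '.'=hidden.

Answer: ##...#
####..
####..
####..
.###..
......

Derivation:
Click 1 (0,5) count=2: revealed 1 new [(0,5)] -> total=1
Click 2 (3,2) count=0: revealed 17 new [(0,0) (0,1) (1,0) (1,1) (1,2) (1,3) (2,0) (2,1) (2,2) (2,3) (3,0) (3,1) (3,2) (3,3) (4,1) (4,2) (4,3)] -> total=18
Click 3 (2,2) count=0: revealed 0 new [(none)] -> total=18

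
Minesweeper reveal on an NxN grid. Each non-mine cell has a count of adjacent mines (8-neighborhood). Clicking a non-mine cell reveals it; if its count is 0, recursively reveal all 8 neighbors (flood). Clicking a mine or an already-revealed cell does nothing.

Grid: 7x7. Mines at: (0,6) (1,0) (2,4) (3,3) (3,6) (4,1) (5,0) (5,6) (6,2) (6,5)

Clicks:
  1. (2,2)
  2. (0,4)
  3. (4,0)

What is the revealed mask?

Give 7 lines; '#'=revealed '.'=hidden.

Answer: .#####.
.#####.
.###...
.......
#......
.......
.......

Derivation:
Click 1 (2,2) count=1: revealed 1 new [(2,2)] -> total=1
Click 2 (0,4) count=0: revealed 12 new [(0,1) (0,2) (0,3) (0,4) (0,5) (1,1) (1,2) (1,3) (1,4) (1,5) (2,1) (2,3)] -> total=13
Click 3 (4,0) count=2: revealed 1 new [(4,0)] -> total=14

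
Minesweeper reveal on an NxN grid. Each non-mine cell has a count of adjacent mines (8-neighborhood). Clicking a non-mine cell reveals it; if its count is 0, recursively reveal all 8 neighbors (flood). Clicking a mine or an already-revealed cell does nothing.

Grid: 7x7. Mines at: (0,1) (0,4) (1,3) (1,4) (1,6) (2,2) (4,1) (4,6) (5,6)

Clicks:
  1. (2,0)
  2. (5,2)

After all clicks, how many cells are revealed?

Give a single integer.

Click 1 (2,0) count=0: revealed 6 new [(1,0) (1,1) (2,0) (2,1) (3,0) (3,1)] -> total=6
Click 2 (5,2) count=1: revealed 1 new [(5,2)] -> total=7

Answer: 7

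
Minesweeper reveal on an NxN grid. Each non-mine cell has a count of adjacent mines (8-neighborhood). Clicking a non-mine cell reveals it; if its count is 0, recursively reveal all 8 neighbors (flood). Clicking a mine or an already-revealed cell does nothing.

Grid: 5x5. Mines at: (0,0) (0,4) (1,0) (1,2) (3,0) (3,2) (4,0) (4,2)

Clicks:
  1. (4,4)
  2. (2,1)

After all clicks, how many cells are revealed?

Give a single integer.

Answer: 9

Derivation:
Click 1 (4,4) count=0: revealed 8 new [(1,3) (1,4) (2,3) (2,4) (3,3) (3,4) (4,3) (4,4)] -> total=8
Click 2 (2,1) count=4: revealed 1 new [(2,1)] -> total=9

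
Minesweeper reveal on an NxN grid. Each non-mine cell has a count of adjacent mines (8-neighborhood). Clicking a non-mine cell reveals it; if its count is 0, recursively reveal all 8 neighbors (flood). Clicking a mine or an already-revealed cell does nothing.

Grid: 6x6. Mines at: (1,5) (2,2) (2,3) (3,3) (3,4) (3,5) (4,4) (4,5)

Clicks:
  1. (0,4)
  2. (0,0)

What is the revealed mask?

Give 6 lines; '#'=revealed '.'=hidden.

Answer: #####.
#####.
##....
###...
####..
####..

Derivation:
Click 1 (0,4) count=1: revealed 1 new [(0,4)] -> total=1
Click 2 (0,0) count=0: revealed 22 new [(0,0) (0,1) (0,2) (0,3) (1,0) (1,1) (1,2) (1,3) (1,4) (2,0) (2,1) (3,0) (3,1) (3,2) (4,0) (4,1) (4,2) (4,3) (5,0) (5,1) (5,2) (5,3)] -> total=23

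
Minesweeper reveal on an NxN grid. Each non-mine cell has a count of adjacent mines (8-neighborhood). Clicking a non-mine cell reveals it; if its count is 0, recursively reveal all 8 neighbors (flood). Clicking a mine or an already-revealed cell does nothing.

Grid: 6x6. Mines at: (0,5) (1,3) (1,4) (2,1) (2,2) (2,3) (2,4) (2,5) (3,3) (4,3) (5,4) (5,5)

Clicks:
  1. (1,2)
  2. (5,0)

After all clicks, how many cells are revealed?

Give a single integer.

Answer: 10

Derivation:
Click 1 (1,2) count=4: revealed 1 new [(1,2)] -> total=1
Click 2 (5,0) count=0: revealed 9 new [(3,0) (3,1) (3,2) (4,0) (4,1) (4,2) (5,0) (5,1) (5,2)] -> total=10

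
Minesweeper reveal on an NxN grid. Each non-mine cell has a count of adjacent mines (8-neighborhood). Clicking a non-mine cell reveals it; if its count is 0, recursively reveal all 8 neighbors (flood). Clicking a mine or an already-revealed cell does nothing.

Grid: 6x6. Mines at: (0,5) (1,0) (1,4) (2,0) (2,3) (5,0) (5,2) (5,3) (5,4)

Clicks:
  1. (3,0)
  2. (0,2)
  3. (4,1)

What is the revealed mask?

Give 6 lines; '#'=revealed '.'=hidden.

Answer: .###..
.###..
......
#.....
.#....
......

Derivation:
Click 1 (3,0) count=1: revealed 1 new [(3,0)] -> total=1
Click 2 (0,2) count=0: revealed 6 new [(0,1) (0,2) (0,3) (1,1) (1,2) (1,3)] -> total=7
Click 3 (4,1) count=2: revealed 1 new [(4,1)] -> total=8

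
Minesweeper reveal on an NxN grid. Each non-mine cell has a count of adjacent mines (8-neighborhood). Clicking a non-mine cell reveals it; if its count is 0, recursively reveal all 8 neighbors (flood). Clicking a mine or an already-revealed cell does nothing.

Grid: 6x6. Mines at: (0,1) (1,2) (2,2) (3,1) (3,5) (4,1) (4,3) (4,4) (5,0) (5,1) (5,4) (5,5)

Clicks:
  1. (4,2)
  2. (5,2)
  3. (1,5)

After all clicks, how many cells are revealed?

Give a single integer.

Click 1 (4,2) count=4: revealed 1 new [(4,2)] -> total=1
Click 2 (5,2) count=3: revealed 1 new [(5,2)] -> total=2
Click 3 (1,5) count=0: revealed 9 new [(0,3) (0,4) (0,5) (1,3) (1,4) (1,5) (2,3) (2,4) (2,5)] -> total=11

Answer: 11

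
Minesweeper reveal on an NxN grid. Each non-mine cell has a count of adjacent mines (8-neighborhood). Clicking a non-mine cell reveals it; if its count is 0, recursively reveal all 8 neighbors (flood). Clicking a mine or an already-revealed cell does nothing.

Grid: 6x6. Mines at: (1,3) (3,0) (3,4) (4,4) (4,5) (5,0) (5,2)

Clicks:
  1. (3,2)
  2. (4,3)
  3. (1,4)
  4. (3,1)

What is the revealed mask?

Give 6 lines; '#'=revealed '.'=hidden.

Click 1 (3,2) count=0: revealed 9 new [(2,1) (2,2) (2,3) (3,1) (3,2) (3,3) (4,1) (4,2) (4,3)] -> total=9
Click 2 (4,3) count=3: revealed 0 new [(none)] -> total=9
Click 3 (1,4) count=1: revealed 1 new [(1,4)] -> total=10
Click 4 (3,1) count=1: revealed 0 new [(none)] -> total=10

Answer: ......
....#.
.###..
.###..
.###..
......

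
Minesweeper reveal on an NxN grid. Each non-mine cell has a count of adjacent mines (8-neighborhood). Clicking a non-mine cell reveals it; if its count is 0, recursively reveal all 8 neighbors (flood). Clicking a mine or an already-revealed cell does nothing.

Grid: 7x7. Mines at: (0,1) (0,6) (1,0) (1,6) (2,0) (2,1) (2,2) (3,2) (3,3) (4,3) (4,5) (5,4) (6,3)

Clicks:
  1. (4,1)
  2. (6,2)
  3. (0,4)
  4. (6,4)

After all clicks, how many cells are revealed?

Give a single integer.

Answer: 14

Derivation:
Click 1 (4,1) count=1: revealed 1 new [(4,1)] -> total=1
Click 2 (6,2) count=1: revealed 1 new [(6,2)] -> total=2
Click 3 (0,4) count=0: revealed 11 new [(0,2) (0,3) (0,4) (0,5) (1,2) (1,3) (1,4) (1,5) (2,3) (2,4) (2,5)] -> total=13
Click 4 (6,4) count=2: revealed 1 new [(6,4)] -> total=14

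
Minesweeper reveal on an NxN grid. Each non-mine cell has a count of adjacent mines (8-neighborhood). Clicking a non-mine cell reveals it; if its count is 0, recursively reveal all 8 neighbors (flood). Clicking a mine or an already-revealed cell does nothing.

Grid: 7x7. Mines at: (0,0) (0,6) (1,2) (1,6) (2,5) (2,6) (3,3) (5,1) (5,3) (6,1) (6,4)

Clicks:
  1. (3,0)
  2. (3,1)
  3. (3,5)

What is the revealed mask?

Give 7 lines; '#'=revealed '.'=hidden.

Answer: .......
##.....
###....
###..#.
###....
.......
.......

Derivation:
Click 1 (3,0) count=0: revealed 11 new [(1,0) (1,1) (2,0) (2,1) (2,2) (3,0) (3,1) (3,2) (4,0) (4,1) (4,2)] -> total=11
Click 2 (3,1) count=0: revealed 0 new [(none)] -> total=11
Click 3 (3,5) count=2: revealed 1 new [(3,5)] -> total=12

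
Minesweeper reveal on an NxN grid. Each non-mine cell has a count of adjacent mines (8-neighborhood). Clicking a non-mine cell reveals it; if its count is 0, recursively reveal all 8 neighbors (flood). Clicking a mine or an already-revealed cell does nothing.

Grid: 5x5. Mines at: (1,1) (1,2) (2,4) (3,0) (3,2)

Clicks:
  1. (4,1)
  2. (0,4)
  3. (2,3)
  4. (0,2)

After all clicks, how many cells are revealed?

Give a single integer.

Answer: 7

Derivation:
Click 1 (4,1) count=2: revealed 1 new [(4,1)] -> total=1
Click 2 (0,4) count=0: revealed 4 new [(0,3) (0,4) (1,3) (1,4)] -> total=5
Click 3 (2,3) count=3: revealed 1 new [(2,3)] -> total=6
Click 4 (0,2) count=2: revealed 1 new [(0,2)] -> total=7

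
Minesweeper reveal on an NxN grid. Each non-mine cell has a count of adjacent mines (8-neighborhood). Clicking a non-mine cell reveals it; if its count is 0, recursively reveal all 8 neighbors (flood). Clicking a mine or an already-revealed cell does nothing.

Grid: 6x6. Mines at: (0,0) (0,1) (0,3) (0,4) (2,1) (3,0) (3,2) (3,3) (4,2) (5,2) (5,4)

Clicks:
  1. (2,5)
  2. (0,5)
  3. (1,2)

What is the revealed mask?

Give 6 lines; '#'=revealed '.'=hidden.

Click 1 (2,5) count=0: revealed 8 new [(1,4) (1,5) (2,4) (2,5) (3,4) (3,5) (4,4) (4,5)] -> total=8
Click 2 (0,5) count=1: revealed 1 new [(0,5)] -> total=9
Click 3 (1,2) count=3: revealed 1 new [(1,2)] -> total=10

Answer: .....#
..#.##
....##
....##
....##
......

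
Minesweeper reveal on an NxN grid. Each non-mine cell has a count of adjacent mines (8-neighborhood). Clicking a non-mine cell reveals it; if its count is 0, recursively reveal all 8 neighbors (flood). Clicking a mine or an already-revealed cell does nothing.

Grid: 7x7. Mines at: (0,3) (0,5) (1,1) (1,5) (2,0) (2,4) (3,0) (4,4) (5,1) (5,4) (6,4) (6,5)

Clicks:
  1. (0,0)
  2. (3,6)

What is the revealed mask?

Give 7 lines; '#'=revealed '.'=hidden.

Click 1 (0,0) count=1: revealed 1 new [(0,0)] -> total=1
Click 2 (3,6) count=0: revealed 8 new [(2,5) (2,6) (3,5) (3,6) (4,5) (4,6) (5,5) (5,6)] -> total=9

Answer: #......
.......
.....##
.....##
.....##
.....##
.......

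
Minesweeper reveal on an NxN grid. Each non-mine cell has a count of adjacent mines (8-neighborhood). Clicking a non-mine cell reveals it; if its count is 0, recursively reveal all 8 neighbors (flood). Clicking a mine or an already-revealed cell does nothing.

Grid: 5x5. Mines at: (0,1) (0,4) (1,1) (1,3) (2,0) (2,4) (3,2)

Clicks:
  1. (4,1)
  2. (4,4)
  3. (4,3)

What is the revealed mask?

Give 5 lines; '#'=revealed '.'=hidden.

Answer: .....
.....
.....
...##
.#.##

Derivation:
Click 1 (4,1) count=1: revealed 1 new [(4,1)] -> total=1
Click 2 (4,4) count=0: revealed 4 new [(3,3) (3,4) (4,3) (4,4)] -> total=5
Click 3 (4,3) count=1: revealed 0 new [(none)] -> total=5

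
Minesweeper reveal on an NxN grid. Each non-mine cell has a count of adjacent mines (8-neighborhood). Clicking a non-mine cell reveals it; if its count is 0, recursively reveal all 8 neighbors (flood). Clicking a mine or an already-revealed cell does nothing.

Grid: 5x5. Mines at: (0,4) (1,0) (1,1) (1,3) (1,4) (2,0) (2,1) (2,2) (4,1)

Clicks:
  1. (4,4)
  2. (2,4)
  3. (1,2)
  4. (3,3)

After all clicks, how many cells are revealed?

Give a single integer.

Answer: 9

Derivation:
Click 1 (4,4) count=0: revealed 8 new [(2,3) (2,4) (3,2) (3,3) (3,4) (4,2) (4,3) (4,4)] -> total=8
Click 2 (2,4) count=2: revealed 0 new [(none)] -> total=8
Click 3 (1,2) count=4: revealed 1 new [(1,2)] -> total=9
Click 4 (3,3) count=1: revealed 0 new [(none)] -> total=9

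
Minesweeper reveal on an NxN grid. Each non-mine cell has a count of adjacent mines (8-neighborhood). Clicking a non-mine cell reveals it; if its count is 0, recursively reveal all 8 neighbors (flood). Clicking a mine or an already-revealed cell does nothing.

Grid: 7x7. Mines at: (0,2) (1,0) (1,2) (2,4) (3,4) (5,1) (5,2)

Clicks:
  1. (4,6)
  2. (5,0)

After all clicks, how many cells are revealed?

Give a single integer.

Click 1 (4,6) count=0: revealed 24 new [(0,3) (0,4) (0,5) (0,6) (1,3) (1,4) (1,5) (1,6) (2,5) (2,6) (3,5) (3,6) (4,3) (4,4) (4,5) (4,6) (5,3) (5,4) (5,5) (5,6) (6,3) (6,4) (6,5) (6,6)] -> total=24
Click 2 (5,0) count=1: revealed 1 new [(5,0)] -> total=25

Answer: 25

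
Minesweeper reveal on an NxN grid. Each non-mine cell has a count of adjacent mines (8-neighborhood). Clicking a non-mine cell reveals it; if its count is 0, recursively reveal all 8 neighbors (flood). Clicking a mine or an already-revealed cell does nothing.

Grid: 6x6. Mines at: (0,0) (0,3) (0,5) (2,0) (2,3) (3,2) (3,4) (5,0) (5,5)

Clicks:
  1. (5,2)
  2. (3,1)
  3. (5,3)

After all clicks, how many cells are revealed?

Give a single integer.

Answer: 9

Derivation:
Click 1 (5,2) count=0: revealed 8 new [(4,1) (4,2) (4,3) (4,4) (5,1) (5,2) (5,3) (5,4)] -> total=8
Click 2 (3,1) count=2: revealed 1 new [(3,1)] -> total=9
Click 3 (5,3) count=0: revealed 0 new [(none)] -> total=9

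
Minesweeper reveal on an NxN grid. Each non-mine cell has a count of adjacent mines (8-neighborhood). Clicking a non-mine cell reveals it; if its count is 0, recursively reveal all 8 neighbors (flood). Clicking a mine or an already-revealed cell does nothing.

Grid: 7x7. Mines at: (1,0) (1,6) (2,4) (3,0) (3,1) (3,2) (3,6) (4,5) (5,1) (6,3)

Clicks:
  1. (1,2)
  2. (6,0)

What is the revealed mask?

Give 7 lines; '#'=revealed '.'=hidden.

Answer: .#####.
.#####.
.###...
.......
.......
.......
#......

Derivation:
Click 1 (1,2) count=0: revealed 13 new [(0,1) (0,2) (0,3) (0,4) (0,5) (1,1) (1,2) (1,3) (1,4) (1,5) (2,1) (2,2) (2,3)] -> total=13
Click 2 (6,0) count=1: revealed 1 new [(6,0)] -> total=14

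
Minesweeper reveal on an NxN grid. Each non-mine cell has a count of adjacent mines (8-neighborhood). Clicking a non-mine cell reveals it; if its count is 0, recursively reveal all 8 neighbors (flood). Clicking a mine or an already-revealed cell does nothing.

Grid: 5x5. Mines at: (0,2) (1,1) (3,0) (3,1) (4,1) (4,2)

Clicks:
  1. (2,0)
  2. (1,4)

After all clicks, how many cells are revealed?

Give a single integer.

Answer: 14

Derivation:
Click 1 (2,0) count=3: revealed 1 new [(2,0)] -> total=1
Click 2 (1,4) count=0: revealed 13 new [(0,3) (0,4) (1,2) (1,3) (1,4) (2,2) (2,3) (2,4) (3,2) (3,3) (3,4) (4,3) (4,4)] -> total=14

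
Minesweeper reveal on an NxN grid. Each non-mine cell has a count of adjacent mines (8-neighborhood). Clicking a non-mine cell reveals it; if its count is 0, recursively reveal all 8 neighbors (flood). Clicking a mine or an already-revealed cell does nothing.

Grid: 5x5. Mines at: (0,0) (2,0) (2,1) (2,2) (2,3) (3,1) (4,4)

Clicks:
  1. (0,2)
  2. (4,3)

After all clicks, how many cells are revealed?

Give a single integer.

Answer: 9

Derivation:
Click 1 (0,2) count=0: revealed 8 new [(0,1) (0,2) (0,3) (0,4) (1,1) (1,2) (1,3) (1,4)] -> total=8
Click 2 (4,3) count=1: revealed 1 new [(4,3)] -> total=9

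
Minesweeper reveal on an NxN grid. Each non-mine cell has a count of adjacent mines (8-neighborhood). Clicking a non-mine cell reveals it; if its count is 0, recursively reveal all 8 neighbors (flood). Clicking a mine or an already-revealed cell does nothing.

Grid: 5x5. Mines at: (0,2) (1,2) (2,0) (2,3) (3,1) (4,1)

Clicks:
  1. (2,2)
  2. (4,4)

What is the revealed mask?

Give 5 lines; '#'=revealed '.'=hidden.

Answer: .....
.....
..#..
..###
..###

Derivation:
Click 1 (2,2) count=3: revealed 1 new [(2,2)] -> total=1
Click 2 (4,4) count=0: revealed 6 new [(3,2) (3,3) (3,4) (4,2) (4,3) (4,4)] -> total=7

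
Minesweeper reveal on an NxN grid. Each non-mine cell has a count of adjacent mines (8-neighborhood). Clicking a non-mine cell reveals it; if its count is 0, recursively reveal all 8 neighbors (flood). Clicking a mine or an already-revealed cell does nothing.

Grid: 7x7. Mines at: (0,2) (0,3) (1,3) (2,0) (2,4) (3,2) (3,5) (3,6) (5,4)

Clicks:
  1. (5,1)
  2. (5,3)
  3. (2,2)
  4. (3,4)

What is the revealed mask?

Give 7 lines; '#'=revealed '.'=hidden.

Click 1 (5,1) count=0: revealed 14 new [(3,0) (3,1) (4,0) (4,1) (4,2) (4,3) (5,0) (5,1) (5,2) (5,3) (6,0) (6,1) (6,2) (6,3)] -> total=14
Click 2 (5,3) count=1: revealed 0 new [(none)] -> total=14
Click 3 (2,2) count=2: revealed 1 new [(2,2)] -> total=15
Click 4 (3,4) count=2: revealed 1 new [(3,4)] -> total=16

Answer: .......
.......
..#....
##..#..
####...
####...
####...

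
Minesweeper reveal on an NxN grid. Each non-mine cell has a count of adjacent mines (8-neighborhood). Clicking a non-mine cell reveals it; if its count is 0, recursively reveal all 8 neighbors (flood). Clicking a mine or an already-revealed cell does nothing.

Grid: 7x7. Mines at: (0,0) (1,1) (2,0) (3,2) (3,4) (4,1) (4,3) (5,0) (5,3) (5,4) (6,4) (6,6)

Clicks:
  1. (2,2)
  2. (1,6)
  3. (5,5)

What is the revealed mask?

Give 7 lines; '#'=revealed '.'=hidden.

Answer: ..#####
..#####
..#####
.....##
.....##
.....##
.......

Derivation:
Click 1 (2,2) count=2: revealed 1 new [(2,2)] -> total=1
Click 2 (1,6) count=0: revealed 20 new [(0,2) (0,3) (0,4) (0,5) (0,6) (1,2) (1,3) (1,4) (1,5) (1,6) (2,3) (2,4) (2,5) (2,6) (3,5) (3,6) (4,5) (4,6) (5,5) (5,6)] -> total=21
Click 3 (5,5) count=3: revealed 0 new [(none)] -> total=21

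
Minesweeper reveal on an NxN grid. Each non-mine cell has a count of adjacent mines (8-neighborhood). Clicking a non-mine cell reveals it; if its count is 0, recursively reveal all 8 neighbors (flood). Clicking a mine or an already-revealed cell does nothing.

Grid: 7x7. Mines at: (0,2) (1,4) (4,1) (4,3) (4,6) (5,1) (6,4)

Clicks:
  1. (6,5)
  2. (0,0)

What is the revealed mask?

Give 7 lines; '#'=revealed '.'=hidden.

Answer: ##.....
####...
####...
####...
.......
.......
.....#.

Derivation:
Click 1 (6,5) count=1: revealed 1 new [(6,5)] -> total=1
Click 2 (0,0) count=0: revealed 14 new [(0,0) (0,1) (1,0) (1,1) (1,2) (1,3) (2,0) (2,1) (2,2) (2,3) (3,0) (3,1) (3,2) (3,3)] -> total=15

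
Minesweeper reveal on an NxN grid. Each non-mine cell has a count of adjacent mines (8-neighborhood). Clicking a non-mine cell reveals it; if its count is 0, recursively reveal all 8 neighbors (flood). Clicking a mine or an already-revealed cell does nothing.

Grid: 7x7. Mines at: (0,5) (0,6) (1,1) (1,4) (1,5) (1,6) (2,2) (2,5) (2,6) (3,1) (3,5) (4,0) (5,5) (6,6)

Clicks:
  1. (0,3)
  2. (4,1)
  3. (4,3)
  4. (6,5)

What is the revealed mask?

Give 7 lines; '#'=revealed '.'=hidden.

Answer: ...#...
.......
.......
..###..
.####..
#####..
######.

Derivation:
Click 1 (0,3) count=1: revealed 1 new [(0,3)] -> total=1
Click 2 (4,1) count=2: revealed 1 new [(4,1)] -> total=2
Click 3 (4,3) count=0: revealed 16 new [(3,2) (3,3) (3,4) (4,2) (4,3) (4,4) (5,0) (5,1) (5,2) (5,3) (5,4) (6,0) (6,1) (6,2) (6,3) (6,4)] -> total=18
Click 4 (6,5) count=2: revealed 1 new [(6,5)] -> total=19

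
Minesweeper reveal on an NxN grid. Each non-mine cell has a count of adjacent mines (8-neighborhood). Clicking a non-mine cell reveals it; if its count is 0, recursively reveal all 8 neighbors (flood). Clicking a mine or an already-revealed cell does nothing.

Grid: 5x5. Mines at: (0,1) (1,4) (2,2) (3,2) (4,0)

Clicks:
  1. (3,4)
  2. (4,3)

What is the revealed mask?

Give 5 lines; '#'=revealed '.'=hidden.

Answer: .....
.....
...##
...##
...##

Derivation:
Click 1 (3,4) count=0: revealed 6 new [(2,3) (2,4) (3,3) (3,4) (4,3) (4,4)] -> total=6
Click 2 (4,3) count=1: revealed 0 new [(none)] -> total=6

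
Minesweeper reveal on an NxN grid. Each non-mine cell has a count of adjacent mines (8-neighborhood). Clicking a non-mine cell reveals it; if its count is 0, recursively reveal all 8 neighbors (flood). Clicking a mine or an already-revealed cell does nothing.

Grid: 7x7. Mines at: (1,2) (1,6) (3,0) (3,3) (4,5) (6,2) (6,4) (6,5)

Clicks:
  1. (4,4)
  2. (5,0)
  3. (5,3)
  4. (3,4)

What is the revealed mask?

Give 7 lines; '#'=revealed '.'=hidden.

Answer: .......
.......
.......
....#..
##..#..
##.#...
##.....

Derivation:
Click 1 (4,4) count=2: revealed 1 new [(4,4)] -> total=1
Click 2 (5,0) count=0: revealed 6 new [(4,0) (4,1) (5,0) (5,1) (6,0) (6,1)] -> total=7
Click 3 (5,3) count=2: revealed 1 new [(5,3)] -> total=8
Click 4 (3,4) count=2: revealed 1 new [(3,4)] -> total=9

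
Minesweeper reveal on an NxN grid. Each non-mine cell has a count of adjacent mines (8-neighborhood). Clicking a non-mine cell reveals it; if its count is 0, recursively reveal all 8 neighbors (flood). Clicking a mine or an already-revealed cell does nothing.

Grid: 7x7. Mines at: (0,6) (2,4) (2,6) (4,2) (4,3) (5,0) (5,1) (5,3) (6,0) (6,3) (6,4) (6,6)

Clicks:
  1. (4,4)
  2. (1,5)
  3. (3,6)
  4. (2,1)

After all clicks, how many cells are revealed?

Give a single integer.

Answer: 24

Derivation:
Click 1 (4,4) count=2: revealed 1 new [(4,4)] -> total=1
Click 2 (1,5) count=3: revealed 1 new [(1,5)] -> total=2
Click 3 (3,6) count=1: revealed 1 new [(3,6)] -> total=3
Click 4 (2,1) count=0: revealed 21 new [(0,0) (0,1) (0,2) (0,3) (0,4) (0,5) (1,0) (1,1) (1,2) (1,3) (1,4) (2,0) (2,1) (2,2) (2,3) (3,0) (3,1) (3,2) (3,3) (4,0) (4,1)] -> total=24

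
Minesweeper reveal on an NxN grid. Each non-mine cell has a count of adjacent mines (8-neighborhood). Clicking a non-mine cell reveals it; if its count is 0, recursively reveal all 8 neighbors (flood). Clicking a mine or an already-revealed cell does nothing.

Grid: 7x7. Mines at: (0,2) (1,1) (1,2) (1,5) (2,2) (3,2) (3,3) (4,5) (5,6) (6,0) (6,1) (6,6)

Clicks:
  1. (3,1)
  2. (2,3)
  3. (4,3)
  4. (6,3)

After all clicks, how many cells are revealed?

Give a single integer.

Answer: 13

Derivation:
Click 1 (3,1) count=2: revealed 1 new [(3,1)] -> total=1
Click 2 (2,3) count=4: revealed 1 new [(2,3)] -> total=2
Click 3 (4,3) count=2: revealed 1 new [(4,3)] -> total=3
Click 4 (6,3) count=0: revealed 10 new [(4,2) (4,4) (5,2) (5,3) (5,4) (5,5) (6,2) (6,3) (6,4) (6,5)] -> total=13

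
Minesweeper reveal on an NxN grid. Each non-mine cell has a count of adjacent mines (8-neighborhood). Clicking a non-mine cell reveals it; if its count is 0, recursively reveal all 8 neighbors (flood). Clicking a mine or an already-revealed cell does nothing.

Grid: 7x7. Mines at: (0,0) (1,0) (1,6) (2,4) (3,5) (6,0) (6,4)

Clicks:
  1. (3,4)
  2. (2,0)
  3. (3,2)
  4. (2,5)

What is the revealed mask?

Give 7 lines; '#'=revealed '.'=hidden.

Click 1 (3,4) count=2: revealed 1 new [(3,4)] -> total=1
Click 2 (2,0) count=1: revealed 1 new [(2,0)] -> total=2
Click 3 (3,2) count=0: revealed 30 new [(0,1) (0,2) (0,3) (0,4) (0,5) (1,1) (1,2) (1,3) (1,4) (1,5) (2,1) (2,2) (2,3) (3,0) (3,1) (3,2) (3,3) (4,0) (4,1) (4,2) (4,3) (4,4) (5,0) (5,1) (5,2) (5,3) (5,4) (6,1) (6,2) (6,3)] -> total=32
Click 4 (2,5) count=3: revealed 1 new [(2,5)] -> total=33

Answer: .#####.
.#####.
####.#.
#####..
#####..
#####..
.###...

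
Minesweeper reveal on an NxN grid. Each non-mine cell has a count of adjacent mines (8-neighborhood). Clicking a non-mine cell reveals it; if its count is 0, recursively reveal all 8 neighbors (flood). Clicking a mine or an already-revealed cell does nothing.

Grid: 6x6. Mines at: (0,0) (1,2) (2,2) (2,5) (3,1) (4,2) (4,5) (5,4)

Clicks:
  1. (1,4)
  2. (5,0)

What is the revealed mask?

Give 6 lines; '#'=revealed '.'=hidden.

Answer: ......
....#.
......
......
##....
##....

Derivation:
Click 1 (1,4) count=1: revealed 1 new [(1,4)] -> total=1
Click 2 (5,0) count=0: revealed 4 new [(4,0) (4,1) (5,0) (5,1)] -> total=5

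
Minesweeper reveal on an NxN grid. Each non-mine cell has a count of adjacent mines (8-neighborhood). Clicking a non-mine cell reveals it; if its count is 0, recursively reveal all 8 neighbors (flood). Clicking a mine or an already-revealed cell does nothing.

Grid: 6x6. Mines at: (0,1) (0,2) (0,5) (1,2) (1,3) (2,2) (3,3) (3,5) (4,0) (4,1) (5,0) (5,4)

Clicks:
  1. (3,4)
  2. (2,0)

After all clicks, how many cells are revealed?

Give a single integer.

Click 1 (3,4) count=2: revealed 1 new [(3,4)] -> total=1
Click 2 (2,0) count=0: revealed 6 new [(1,0) (1,1) (2,0) (2,1) (3,0) (3,1)] -> total=7

Answer: 7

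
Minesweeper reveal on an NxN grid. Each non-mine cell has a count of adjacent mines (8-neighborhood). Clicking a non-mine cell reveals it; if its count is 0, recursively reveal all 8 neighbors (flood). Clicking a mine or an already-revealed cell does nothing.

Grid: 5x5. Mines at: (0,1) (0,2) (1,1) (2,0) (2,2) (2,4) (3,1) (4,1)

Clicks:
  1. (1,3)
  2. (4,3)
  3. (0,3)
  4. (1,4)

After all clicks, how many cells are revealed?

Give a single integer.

Click 1 (1,3) count=3: revealed 1 new [(1,3)] -> total=1
Click 2 (4,3) count=0: revealed 6 new [(3,2) (3,3) (3,4) (4,2) (4,3) (4,4)] -> total=7
Click 3 (0,3) count=1: revealed 1 new [(0,3)] -> total=8
Click 4 (1,4) count=1: revealed 1 new [(1,4)] -> total=9

Answer: 9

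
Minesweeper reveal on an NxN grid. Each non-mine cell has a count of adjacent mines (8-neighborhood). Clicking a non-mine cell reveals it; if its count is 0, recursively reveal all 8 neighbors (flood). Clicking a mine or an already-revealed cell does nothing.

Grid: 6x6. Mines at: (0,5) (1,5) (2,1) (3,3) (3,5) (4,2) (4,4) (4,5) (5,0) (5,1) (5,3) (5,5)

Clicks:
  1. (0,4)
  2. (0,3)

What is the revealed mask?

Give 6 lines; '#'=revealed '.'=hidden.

Click 1 (0,4) count=2: revealed 1 new [(0,4)] -> total=1
Click 2 (0,3) count=0: revealed 12 new [(0,0) (0,1) (0,2) (0,3) (1,0) (1,1) (1,2) (1,3) (1,4) (2,2) (2,3) (2,4)] -> total=13

Answer: #####.
#####.
..###.
......
......
......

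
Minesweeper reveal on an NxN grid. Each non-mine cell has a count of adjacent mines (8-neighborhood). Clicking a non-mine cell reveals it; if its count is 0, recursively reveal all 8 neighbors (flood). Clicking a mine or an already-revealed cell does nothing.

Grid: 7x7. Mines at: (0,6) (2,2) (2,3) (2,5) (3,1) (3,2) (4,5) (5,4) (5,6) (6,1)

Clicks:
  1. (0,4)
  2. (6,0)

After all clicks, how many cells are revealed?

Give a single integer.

Click 1 (0,4) count=0: revealed 14 new [(0,0) (0,1) (0,2) (0,3) (0,4) (0,5) (1,0) (1,1) (1,2) (1,3) (1,4) (1,5) (2,0) (2,1)] -> total=14
Click 2 (6,0) count=1: revealed 1 new [(6,0)] -> total=15

Answer: 15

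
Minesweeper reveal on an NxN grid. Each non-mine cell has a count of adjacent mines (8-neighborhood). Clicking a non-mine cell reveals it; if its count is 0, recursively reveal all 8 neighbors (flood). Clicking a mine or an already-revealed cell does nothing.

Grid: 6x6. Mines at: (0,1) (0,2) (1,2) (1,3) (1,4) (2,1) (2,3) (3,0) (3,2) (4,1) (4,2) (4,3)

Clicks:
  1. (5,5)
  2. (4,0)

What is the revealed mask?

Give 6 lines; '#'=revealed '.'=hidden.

Click 1 (5,5) count=0: revealed 8 new [(2,4) (2,5) (3,4) (3,5) (4,4) (4,5) (5,4) (5,5)] -> total=8
Click 2 (4,0) count=2: revealed 1 new [(4,0)] -> total=9

Answer: ......
......
....##
....##
#...##
....##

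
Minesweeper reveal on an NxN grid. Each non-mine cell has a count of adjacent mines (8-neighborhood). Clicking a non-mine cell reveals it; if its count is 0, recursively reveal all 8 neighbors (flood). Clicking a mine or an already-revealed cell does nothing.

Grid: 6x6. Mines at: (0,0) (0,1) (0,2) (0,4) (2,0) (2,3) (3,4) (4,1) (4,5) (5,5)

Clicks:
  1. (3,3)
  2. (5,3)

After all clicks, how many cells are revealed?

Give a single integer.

Answer: 7

Derivation:
Click 1 (3,3) count=2: revealed 1 new [(3,3)] -> total=1
Click 2 (5,3) count=0: revealed 6 new [(4,2) (4,3) (4,4) (5,2) (5,3) (5,4)] -> total=7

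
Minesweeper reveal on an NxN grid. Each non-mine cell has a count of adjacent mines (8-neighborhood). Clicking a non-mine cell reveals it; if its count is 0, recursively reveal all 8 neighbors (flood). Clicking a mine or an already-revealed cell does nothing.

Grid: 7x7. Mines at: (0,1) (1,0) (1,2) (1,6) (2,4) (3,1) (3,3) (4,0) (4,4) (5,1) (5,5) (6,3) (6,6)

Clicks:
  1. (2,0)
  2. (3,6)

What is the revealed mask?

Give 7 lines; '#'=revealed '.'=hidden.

Click 1 (2,0) count=2: revealed 1 new [(2,0)] -> total=1
Click 2 (3,6) count=0: revealed 6 new [(2,5) (2,6) (3,5) (3,6) (4,5) (4,6)] -> total=7

Answer: .......
.......
#....##
.....##
.....##
.......
.......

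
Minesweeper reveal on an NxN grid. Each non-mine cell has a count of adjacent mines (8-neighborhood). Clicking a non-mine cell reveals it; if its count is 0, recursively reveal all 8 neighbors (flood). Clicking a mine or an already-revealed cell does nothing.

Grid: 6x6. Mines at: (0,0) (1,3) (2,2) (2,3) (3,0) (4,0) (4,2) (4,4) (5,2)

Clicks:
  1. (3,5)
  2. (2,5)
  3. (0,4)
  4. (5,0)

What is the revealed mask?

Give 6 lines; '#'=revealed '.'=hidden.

Answer: ....##
....##
....##
....##
......
#.....

Derivation:
Click 1 (3,5) count=1: revealed 1 new [(3,5)] -> total=1
Click 2 (2,5) count=0: revealed 7 new [(0,4) (0,5) (1,4) (1,5) (2,4) (2,5) (3,4)] -> total=8
Click 3 (0,4) count=1: revealed 0 new [(none)] -> total=8
Click 4 (5,0) count=1: revealed 1 new [(5,0)] -> total=9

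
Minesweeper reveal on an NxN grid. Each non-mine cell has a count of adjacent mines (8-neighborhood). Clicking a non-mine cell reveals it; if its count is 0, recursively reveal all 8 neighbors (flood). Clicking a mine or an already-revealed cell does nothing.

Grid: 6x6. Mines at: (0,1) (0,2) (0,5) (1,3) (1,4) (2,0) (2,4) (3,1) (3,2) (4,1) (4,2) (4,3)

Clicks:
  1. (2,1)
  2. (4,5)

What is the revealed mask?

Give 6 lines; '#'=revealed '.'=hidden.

Click 1 (2,1) count=3: revealed 1 new [(2,1)] -> total=1
Click 2 (4,5) count=0: revealed 6 new [(3,4) (3,5) (4,4) (4,5) (5,4) (5,5)] -> total=7

Answer: ......
......
.#....
....##
....##
....##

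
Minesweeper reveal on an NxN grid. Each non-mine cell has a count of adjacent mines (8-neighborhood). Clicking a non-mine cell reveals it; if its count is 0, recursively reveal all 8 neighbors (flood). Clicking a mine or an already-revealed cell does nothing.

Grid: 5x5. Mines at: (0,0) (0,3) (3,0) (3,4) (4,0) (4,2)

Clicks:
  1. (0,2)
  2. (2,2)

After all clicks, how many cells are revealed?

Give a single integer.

Click 1 (0,2) count=1: revealed 1 new [(0,2)] -> total=1
Click 2 (2,2) count=0: revealed 9 new [(1,1) (1,2) (1,3) (2,1) (2,2) (2,3) (3,1) (3,2) (3,3)] -> total=10

Answer: 10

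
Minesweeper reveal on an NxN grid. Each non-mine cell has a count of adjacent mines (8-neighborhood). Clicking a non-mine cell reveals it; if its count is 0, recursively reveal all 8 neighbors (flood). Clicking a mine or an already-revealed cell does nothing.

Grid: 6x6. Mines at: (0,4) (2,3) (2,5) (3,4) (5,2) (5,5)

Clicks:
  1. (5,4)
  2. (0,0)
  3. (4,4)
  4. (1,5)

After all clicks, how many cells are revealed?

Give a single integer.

Answer: 22

Derivation:
Click 1 (5,4) count=1: revealed 1 new [(5,4)] -> total=1
Click 2 (0,0) count=0: revealed 19 new [(0,0) (0,1) (0,2) (0,3) (1,0) (1,1) (1,2) (1,3) (2,0) (2,1) (2,2) (3,0) (3,1) (3,2) (4,0) (4,1) (4,2) (5,0) (5,1)] -> total=20
Click 3 (4,4) count=2: revealed 1 new [(4,4)] -> total=21
Click 4 (1,5) count=2: revealed 1 new [(1,5)] -> total=22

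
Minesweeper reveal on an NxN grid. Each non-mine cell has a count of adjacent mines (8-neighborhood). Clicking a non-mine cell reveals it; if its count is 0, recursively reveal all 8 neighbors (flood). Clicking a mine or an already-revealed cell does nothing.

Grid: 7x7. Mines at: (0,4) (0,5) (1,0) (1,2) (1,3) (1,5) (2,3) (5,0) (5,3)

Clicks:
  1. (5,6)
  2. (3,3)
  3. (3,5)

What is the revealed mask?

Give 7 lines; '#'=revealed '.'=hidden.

Click 1 (5,6) count=0: revealed 15 new [(2,4) (2,5) (2,6) (3,4) (3,5) (3,6) (4,4) (4,5) (4,6) (5,4) (5,5) (5,6) (6,4) (6,5) (6,6)] -> total=15
Click 2 (3,3) count=1: revealed 1 new [(3,3)] -> total=16
Click 3 (3,5) count=0: revealed 0 new [(none)] -> total=16

Answer: .......
.......
....###
...####
....###
....###
....###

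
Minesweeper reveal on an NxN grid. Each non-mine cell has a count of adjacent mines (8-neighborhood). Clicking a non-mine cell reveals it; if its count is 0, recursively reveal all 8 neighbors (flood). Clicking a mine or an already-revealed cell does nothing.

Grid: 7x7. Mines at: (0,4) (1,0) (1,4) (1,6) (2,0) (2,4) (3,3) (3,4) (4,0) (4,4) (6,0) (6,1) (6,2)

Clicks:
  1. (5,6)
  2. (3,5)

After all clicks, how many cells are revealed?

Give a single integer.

Answer: 14

Derivation:
Click 1 (5,6) count=0: revealed 14 new [(2,5) (2,6) (3,5) (3,6) (4,5) (4,6) (5,3) (5,4) (5,5) (5,6) (6,3) (6,4) (6,5) (6,6)] -> total=14
Click 2 (3,5) count=3: revealed 0 new [(none)] -> total=14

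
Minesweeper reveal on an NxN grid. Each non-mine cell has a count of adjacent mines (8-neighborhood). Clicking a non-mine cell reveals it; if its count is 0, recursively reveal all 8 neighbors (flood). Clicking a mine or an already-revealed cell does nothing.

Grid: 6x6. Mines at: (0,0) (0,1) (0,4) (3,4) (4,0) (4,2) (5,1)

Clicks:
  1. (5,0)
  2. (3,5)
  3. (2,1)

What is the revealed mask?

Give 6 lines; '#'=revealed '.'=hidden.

Answer: ......
####..
####..
####.#
......
#.....

Derivation:
Click 1 (5,0) count=2: revealed 1 new [(5,0)] -> total=1
Click 2 (3,5) count=1: revealed 1 new [(3,5)] -> total=2
Click 3 (2,1) count=0: revealed 12 new [(1,0) (1,1) (1,2) (1,3) (2,0) (2,1) (2,2) (2,3) (3,0) (3,1) (3,2) (3,3)] -> total=14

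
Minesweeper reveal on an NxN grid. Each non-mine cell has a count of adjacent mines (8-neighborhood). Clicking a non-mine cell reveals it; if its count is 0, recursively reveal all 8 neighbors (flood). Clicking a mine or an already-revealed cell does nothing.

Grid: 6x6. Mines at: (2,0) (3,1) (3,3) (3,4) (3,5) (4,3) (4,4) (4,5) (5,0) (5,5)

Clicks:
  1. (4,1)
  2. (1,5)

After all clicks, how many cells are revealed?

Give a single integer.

Answer: 18

Derivation:
Click 1 (4,1) count=2: revealed 1 new [(4,1)] -> total=1
Click 2 (1,5) count=0: revealed 17 new [(0,0) (0,1) (0,2) (0,3) (0,4) (0,5) (1,0) (1,1) (1,2) (1,3) (1,4) (1,5) (2,1) (2,2) (2,3) (2,4) (2,5)] -> total=18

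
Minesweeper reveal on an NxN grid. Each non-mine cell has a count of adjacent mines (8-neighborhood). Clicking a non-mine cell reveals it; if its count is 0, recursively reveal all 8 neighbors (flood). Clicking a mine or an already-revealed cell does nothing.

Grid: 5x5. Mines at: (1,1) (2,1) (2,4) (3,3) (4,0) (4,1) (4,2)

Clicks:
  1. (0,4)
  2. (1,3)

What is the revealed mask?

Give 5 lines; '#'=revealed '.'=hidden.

Click 1 (0,4) count=0: revealed 6 new [(0,2) (0,3) (0,4) (1,2) (1,3) (1,4)] -> total=6
Click 2 (1,3) count=1: revealed 0 new [(none)] -> total=6

Answer: ..###
..###
.....
.....
.....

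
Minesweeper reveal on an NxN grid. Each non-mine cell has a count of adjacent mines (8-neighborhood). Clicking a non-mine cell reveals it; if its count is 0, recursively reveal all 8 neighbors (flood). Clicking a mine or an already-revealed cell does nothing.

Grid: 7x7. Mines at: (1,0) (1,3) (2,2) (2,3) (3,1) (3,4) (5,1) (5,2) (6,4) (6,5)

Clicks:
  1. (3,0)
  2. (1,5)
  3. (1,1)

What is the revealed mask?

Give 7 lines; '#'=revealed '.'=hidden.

Click 1 (3,0) count=1: revealed 1 new [(3,0)] -> total=1
Click 2 (1,5) count=0: revealed 15 new [(0,4) (0,5) (0,6) (1,4) (1,5) (1,6) (2,4) (2,5) (2,6) (3,5) (3,6) (4,5) (4,6) (5,5) (5,6)] -> total=16
Click 3 (1,1) count=2: revealed 1 new [(1,1)] -> total=17

Answer: ....###
.#..###
....###
#....##
.....##
.....##
.......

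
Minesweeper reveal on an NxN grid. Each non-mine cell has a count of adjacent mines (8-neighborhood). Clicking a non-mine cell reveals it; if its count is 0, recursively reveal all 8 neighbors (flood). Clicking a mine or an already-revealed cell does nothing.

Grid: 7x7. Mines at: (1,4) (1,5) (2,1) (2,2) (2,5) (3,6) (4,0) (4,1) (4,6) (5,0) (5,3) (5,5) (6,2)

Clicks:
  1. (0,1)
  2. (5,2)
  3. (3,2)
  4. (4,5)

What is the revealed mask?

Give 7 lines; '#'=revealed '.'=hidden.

Answer: ####...
####...
.......
..#....
.....#.
..#....
.......

Derivation:
Click 1 (0,1) count=0: revealed 8 new [(0,0) (0,1) (0,2) (0,3) (1,0) (1,1) (1,2) (1,3)] -> total=8
Click 2 (5,2) count=3: revealed 1 new [(5,2)] -> total=9
Click 3 (3,2) count=3: revealed 1 new [(3,2)] -> total=10
Click 4 (4,5) count=3: revealed 1 new [(4,5)] -> total=11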